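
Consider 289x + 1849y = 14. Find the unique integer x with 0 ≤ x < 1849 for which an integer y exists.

gcd(289, 1849) = 1 (Euclid: 1849 = 6·289 + 115; 289 = 2·115 + 59; 115 = 1·59 + 56; 59 = 1·56 + 3; 56 = 18·3 + 2; 3 = 1·2 + 1; 2 = 2·1 + 0), and 1 | 14.
Extended Euclid: 289·(627) + 1849·(-98) = 1. Scale by 14: x₀ = 8778.
General solution x = x₀ + 1849t; reducing mod 1849 gives x = 1382 (and y = -216).

1382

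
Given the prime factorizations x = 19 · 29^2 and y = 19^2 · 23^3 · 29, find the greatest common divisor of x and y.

min exponent per shared prime: 19 · 29 = 551

551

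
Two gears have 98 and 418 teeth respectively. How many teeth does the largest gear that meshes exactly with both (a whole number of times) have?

2

98 = 2 · 7²
418 = 2 · 11 · 19
Common: 2 = 2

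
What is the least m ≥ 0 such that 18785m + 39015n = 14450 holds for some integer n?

gcd(18785, 39015) = 1445 (Euclid: 39015 = 2·18785 + 1445; 18785 = 13·1445 + 0), and 1445 | 14450.
Extended Euclid: 18785·(-2) + 39015·(1) = 1445. Scale by 10: m₀ = -20.
General solution m = m₀ + 27t; reducing mod 27 gives m = 7 (and n = -3).

7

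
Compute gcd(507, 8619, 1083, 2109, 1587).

3

gcd(507, 8619): 8619 = 17·507 + 0 → 507
gcd(507, 1083): 1083 = 2·507 + 69; 507 = 7·69 + 24; 69 = 2·24 + 21; 24 = 1·21 + 3; 21 = 7·3 + 0 → 3
gcd(3, 2109): 2109 = 703·3 + 0 → 3
gcd(3, 1587): 1587 = 529·3 + 0 → 3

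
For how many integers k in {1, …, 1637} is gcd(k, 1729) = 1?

1228

Prime factors of 1729: 7, 13, 19. Count integers ≤ 1637 divisible by none of them.
By inclusion–exclusion: 1637 − ⌊1637/7⌋ − ⌊1637/13⌋ − ⌊1637/19⌋ + ⌊1637/91⌋ + ⌊1637/133⌋ + ⌊1637/247⌋ − ⌊1637/1729⌋ = 1228.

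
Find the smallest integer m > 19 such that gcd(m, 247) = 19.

38

gcd(m, 247) = 19 forces 19 | m; write m = 19s. Then gcd(19s, 19·13) = 19·gcd(s, 13), so need gcd(s, 13) = 1.
19s > 19 gives s ≥ 2. The least s ≥ 2 coprime to 13 is 2, so m = 19·2 = 38.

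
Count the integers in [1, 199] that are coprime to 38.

38 = 2·19. Inclusion–exclusion on these primes:
199 − ⌊199/2⌋ − ⌊199/19⌋ + ⌊199/38⌋ = 95

95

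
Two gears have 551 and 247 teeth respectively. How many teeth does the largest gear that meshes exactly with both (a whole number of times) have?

Euclid: 551 = 2·247 + 57; 247 = 4·57 + 19; 57 = 3·19 + 0. Last nonzero remainder: 19.

19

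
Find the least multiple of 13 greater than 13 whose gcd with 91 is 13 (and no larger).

91 = 13·7. Any x with gcd(x, 91) = 13 is a multiple of 13, say 13s, with s coprime to 7.
Need s > 13/13, so s ≥ 2. First s ≥ 2 with gcd(s, 7) = 1 is s = 2. Thus x = 13·2 = 26.

26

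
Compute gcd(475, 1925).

25

475 = 5² · 19
1925 = 5² · 7 · 11
Common: 5² = 25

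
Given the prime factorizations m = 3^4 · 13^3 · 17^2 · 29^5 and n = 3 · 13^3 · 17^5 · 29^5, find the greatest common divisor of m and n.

39069616104051

min exponent per shared prime: 3 · 13^3 · 17^2 · 29^5 = 39069616104051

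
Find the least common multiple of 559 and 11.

559 = 13 · 43; 11 = 11
max exponents: 11 · 13 · 43 = 6149

6149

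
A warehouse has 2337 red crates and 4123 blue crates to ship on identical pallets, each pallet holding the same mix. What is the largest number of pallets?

19

2337 = 3 · 19 · 41
4123 = 7 · 19 · 31
Common: 19 = 19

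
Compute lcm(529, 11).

529 = 23²; 11 = 11
max exponents: 11 · 23² = 5819

5819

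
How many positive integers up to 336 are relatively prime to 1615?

Prime factors of 1615: 5, 17, 19. Count integers ≤ 336 divisible by none of them.
By inclusion–exclusion: 336 − ⌊336/5⌋ − ⌊336/17⌋ − ⌊336/19⌋ + ⌊336/85⌋ + ⌊336/95⌋ + ⌊336/323⌋ − ⌊336/1615⌋ = 240.

240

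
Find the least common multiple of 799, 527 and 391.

lcm(799, 527) = 799·527/gcd = 421073/17 = 24769
lcm(24769, 391) = 24769·391/gcd = 9684679/17 = 569687

569687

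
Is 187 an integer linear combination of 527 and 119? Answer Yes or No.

Yes

gcd(527, 119): 527 = 4·119 + 51; 119 = 2·51 + 17; 51 = 3·17 + 0 → 17
17 divides 187, so a solution exists.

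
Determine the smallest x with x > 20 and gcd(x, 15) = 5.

gcd(x, 15) = 5 forces 5 | x; write x = 5s. Then gcd(5s, 5·3) = 5·gcd(s, 3), so need gcd(s, 3) = 1.
5s > 20 gives s ≥ 5. The least s ≥ 5 coprime to 3 is 5, so x = 5·5 = 25.

25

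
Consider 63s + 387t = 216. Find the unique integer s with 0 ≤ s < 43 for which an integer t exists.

28

gcd(63, 387) = 9 (Euclid: 387 = 6·63 + 9; 63 = 7·9 + 0), and 9 | 216.
Extended Euclid: 63·(-6) + 387·(1) = 9. Scale by 24: s₀ = -144.
General solution s = s₀ + 43k; reducing mod 43 gives s = 28 (and t = -4).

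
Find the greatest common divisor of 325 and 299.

Euclid: 325 = 1·299 + 26; 299 = 11·26 + 13; 26 = 2·13 + 0. Last nonzero remainder: 13.

13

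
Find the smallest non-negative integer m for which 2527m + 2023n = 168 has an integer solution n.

Reduce mod 2023: 2527m ≡ 168 (mod 2023). With g = gcd(2527, 2023) = 7 dividing 168, divide through: 361m ≡ 24 (mod 289).
Since gcd(361, 289) = 1, m ≡ 24·(361)⁻¹ ≡ 193 (mod 289). Smallest non-negative: 193.

193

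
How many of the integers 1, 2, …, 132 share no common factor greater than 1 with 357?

Prime factors of 357: 3, 7, 17. Count integers ≤ 132 divisible by none of them.
By inclusion–exclusion: 132 − ⌊132/3⌋ − ⌊132/7⌋ − ⌊132/17⌋ + ⌊132/21⌋ + ⌊132/51⌋ + ⌊132/119⌋ − ⌊132/357⌋ = 72.

72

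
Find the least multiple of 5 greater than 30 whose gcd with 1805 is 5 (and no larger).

1805 = 5·361. Any k with gcd(k, 1805) = 5 is a multiple of 5, say 5s, with s coprime to 361.
Need s > 30/5, so s ≥ 7. First s ≥ 7 with gcd(s, 361) = 1 is s = 7. Thus k = 5·7 = 35.

35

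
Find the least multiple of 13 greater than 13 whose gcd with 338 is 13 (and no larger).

39

338 = 13·26. Any k with gcd(k, 338) = 13 is a multiple of 13, say 13s, with s coprime to 26.
Need s > 13/13, so s ≥ 2. First s ≥ 2 with gcd(s, 26) = 1 is s = 3. Thus k = 13·3 = 39.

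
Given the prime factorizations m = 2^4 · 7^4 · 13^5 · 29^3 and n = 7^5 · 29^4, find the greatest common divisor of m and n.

58557989

min exponent per shared prime: 7^4 · 29^3 = 58557989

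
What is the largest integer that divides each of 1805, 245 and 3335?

5

gcd(1805, 245): 1805 = 7·245 + 90; 245 = 2·90 + 65; 90 = 1·65 + 25; 65 = 2·25 + 15; 25 = 1·15 + 10; 15 = 1·10 + 5; 10 = 2·5 + 0 → 5
gcd(5, 3335): 3335 = 667·5 + 0 → 5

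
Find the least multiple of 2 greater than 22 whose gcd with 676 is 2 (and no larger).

Multiples of 2 above 22: 2·12, 2·13, … . Need the cofactor coprime to 676/2 = 338.
Checking s = 12, 13, … the first with gcd(s, 338) = 1 is s = 15, giving 30.

30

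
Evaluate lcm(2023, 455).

131495

gcd first: 2023 = 4·455 + 203; 455 = 2·203 + 49; 203 = 4·49 + 7; 49 = 7·7 + 0 → gcd = 7
lcm = 2023·455/gcd = 920465/7 = 131495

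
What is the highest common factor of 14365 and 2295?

14365 = 5 · 13² · 17
2295 = 3³ · 5 · 17
Common: 5 · 17 = 85

85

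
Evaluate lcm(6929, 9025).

6929 = 13² · 41; 9025 = 5² · 19²
max exponents: 5² · 13² · 19² · 41 = 62534225

62534225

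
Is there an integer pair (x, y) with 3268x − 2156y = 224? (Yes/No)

gcd(3268, 2156): 3268 = 1·2156 + 1112; 2156 = 1·1112 + 1044; 1112 = 1·1044 + 68; 1044 = 15·68 + 24; 68 = 2·24 + 20; 24 = 1·20 + 4; 20 = 5·4 + 0 → 4
4 divides 224, so a solution exists.

Yes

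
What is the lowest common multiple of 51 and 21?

357

gcd first: 51 = 2·21 + 9; 21 = 2·9 + 3; 9 = 3·3 + 0 → gcd = 3
lcm = 51·21/gcd = 1071/3 = 357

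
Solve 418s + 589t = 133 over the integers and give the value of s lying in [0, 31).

Reduce mod 589: 418s ≡ 133 (mod 589). With g = gcd(418, 589) = 19 dividing 133, divide through: 22s ≡ 7 (mod 31).
Since gcd(22, 31) = 1, s ≡ 7·(22)⁻¹ ≡ 13 (mod 31). Smallest non-negative: 13.

13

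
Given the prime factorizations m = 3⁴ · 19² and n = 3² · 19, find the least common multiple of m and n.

max exponent per prime: 3⁴ · 19² = 29241

29241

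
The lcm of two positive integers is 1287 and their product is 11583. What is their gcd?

gcd·lcm = product, so gcd = 11583/1287 = 9.

9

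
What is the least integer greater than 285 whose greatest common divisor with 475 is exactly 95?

Multiples of 95 above 285: 95·4, 95·5, … . Need the cofactor coprime to 475/95 = 5.
Checking s = 4, 5, … the first with gcd(s, 5) = 1 is s = 4, giving 380.

380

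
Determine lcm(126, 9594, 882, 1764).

940212

126 = 2 · 3² · 7; 9594 = 2 · 3² · 13 · 41; 882 = 2 · 3² · 7²; 1764 = 2² · 3² · 7²
lcm takes max exponent of each prime: 2² · 3² · 7² · 13 · 41 = 940212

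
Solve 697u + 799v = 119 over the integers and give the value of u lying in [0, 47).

Reduce mod 799: 697u ≡ 119 (mod 799). With g = gcd(697, 799) = 17 dividing 119, divide through: 41u ≡ 7 (mod 47).
Since gcd(41, 47) = 1, u ≡ 7·(41)⁻¹ ≡ 38 (mod 47). Smallest non-negative: 38.

38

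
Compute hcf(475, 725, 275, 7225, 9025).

475 = 5² · 19; 725 = 5² · 29; 275 = 5² · 11; 7225 = 5² · 17²; 9025 = 5² · 19²
gcd takes min exponent of each prime: 5² = 25

25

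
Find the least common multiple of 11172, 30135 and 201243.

11172 = 2² · 3 · 7² · 19; 30135 = 3 · 5 · 7² · 41; 201243 = 3 · 7² · 37²
lcm takes max exponent of each prime: 2² · 3 · 5 · 7² · 19 · 37² · 41 = 3135365940

3135365940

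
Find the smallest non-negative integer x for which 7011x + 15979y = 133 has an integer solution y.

155

Euclid: 15979 = 2·7011 + 1957; 7011 = 3·1957 + 1140; 1957 = 1·1140 + 817; 1140 = 1·817 + 323; 817 = 2·323 + 171; 323 = 1·171 + 152; 171 = 1·152 + 19; 152 = 8·19 + 0 → gcd = 19; 133 = 19·7.
Back-substitution yields 7011·(-98) + 15979·(43) = 19, so one solution is x = -98·7 = -686, y = 43·7 = 301.
Solutions in x differ by 15979/19 = 841; the one in [0, 841) is -686 mod 841 = 155.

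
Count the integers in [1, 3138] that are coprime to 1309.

1309 = 7·11·17. Inclusion–exclusion on these primes:
3138 − ⌊3138/7⌋ − ⌊3138/11⌋ − ⌊3138/17⌋ + ⌊3138/77⌋ + ⌊3138/119⌋ + ⌊3138/187⌋ − ⌊3138/1309⌋ = 2301

2301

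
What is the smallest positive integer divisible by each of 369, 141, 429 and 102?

84321666

369 = 3² · 41; 141 = 3 · 47; 429 = 3 · 11 · 13; 102 = 2 · 3 · 17
lcm takes max exponent of each prime: 2 · 3² · 11 · 13 · 17 · 41 · 47 = 84321666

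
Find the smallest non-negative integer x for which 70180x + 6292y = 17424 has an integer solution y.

Euclid: 70180 = 11·6292 + 968; 6292 = 6·968 + 484; 968 = 2·484 + 0 → gcd = 484; 17424 = 484·36.
Back-substitution yields 70180·(-6) + 6292·(67) = 484, so one solution is x = -6·36 = -216, y = 67·36 = 2412.
Solutions in x differ by 6292/484 = 13; the one in [0, 13) is -216 mod 13 = 5.

5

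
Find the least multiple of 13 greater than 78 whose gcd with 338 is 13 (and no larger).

91

gcd(a, 338) = 13 forces 13 | a; write a = 13s. Then gcd(13s, 13·26) = 13·gcd(s, 26), so need gcd(s, 26) = 1.
13s > 78 gives s ≥ 7. The least s ≥ 7 coprime to 26 is 7, so a = 13·7 = 91.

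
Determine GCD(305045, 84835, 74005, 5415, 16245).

305045 = 5 · 13² · 19²; 84835 = 5 · 19² · 47; 74005 = 5 · 19² · 41; 5415 = 3 · 5 · 19²; 16245 = 3² · 5 · 19²
gcd takes min exponent of each prime: 5 · 19² = 1805

1805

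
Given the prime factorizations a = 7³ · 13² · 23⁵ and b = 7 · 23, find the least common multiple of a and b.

373095494681

max exponent per prime: 7³ · 13² · 23⁵ = 373095494681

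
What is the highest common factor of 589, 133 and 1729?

19

589 = 19 · 31; 133 = 7 · 19; 1729 = 7 · 13 · 19
gcd takes min exponent of each prime: 19 = 19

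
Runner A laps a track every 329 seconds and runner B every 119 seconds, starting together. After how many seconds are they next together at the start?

5593

gcd first: 329 = 2·119 + 91; 119 = 1·91 + 28; 91 = 3·28 + 7; 28 = 4·7 + 0 → gcd = 7
lcm = 329·119/gcd = 39151/7 = 5593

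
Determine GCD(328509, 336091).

Euclid: 336091 = 1·328509 + 7582; 328509 = 43·7582 + 2483; 7582 = 3·2483 + 133; 2483 = 18·133 + 89; 133 = 1·89 + 44; 89 = 2·44 + 1; 44 = 44·1 + 0. Last nonzero remainder: 1.

1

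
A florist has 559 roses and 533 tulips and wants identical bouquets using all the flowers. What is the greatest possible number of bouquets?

13

Euclid: 559 = 1·533 + 26; 533 = 20·26 + 13; 26 = 2·13 + 0. Last nonzero remainder: 13.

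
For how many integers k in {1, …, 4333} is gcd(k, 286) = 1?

286 = 2·11·13. Inclusion–exclusion on these primes:
4333 − ⌊4333/2⌋ − ⌊4333/11⌋ − ⌊4333/13⌋ + ⌊4333/22⌋ + ⌊4333/26⌋ + ⌊4333/143⌋ − ⌊4333/286⌋ = 1818

1818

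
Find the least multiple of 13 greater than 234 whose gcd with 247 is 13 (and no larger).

260

247 = 13·19. Any m with gcd(m, 247) = 13 is a multiple of 13, say 13s, with s coprime to 19.
Need s > 234/13, so s ≥ 19. First s ≥ 19 with gcd(s, 19) = 1 is s = 20. Thus m = 13·20 = 260.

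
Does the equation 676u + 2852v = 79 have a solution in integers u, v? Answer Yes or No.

No

By Bézout, 676u + 2852v = 79 has integer solutions iff gcd(676, 2852) | 79.
Euclid: 2852 = 4·676 + 148; 676 = 4·148 + 84; 148 = 1·84 + 64; 84 = 1·64 + 20; 64 = 3·20 + 4; 20 = 5·4 + 0. gcd = 4; 79 mod 4 = 3. No.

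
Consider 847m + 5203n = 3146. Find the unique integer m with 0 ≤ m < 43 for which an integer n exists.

16

Euclid: 5203 = 6·847 + 121; 847 = 7·121 + 0 → gcd = 121; 3146 = 121·26.
Back-substitution yields 847·(-6) + 5203·(1) = 121, so one solution is m = -6·26 = -156, n = 1·26 = 26.
Solutions in m differ by 5203/121 = 43; the one in [0, 43) is -156 mod 43 = 16.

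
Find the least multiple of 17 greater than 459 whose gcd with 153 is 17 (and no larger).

Multiples of 17 above 459: 17·28, 17·29, … . Need the cofactor coprime to 153/17 = 9.
Checking s = 28, 29, … the first with gcd(s, 9) = 1 is s = 28, giving 476.

476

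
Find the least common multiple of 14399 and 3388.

14399 = 7 · 11² · 17; 3388 = 2² · 7 · 11²
max exponents: 2² · 7 · 11² · 17 = 57596

57596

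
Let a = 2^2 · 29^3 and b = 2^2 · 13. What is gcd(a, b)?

4

min exponent per shared prime: 2^2 = 4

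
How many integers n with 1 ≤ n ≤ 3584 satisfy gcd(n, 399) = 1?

Prime factors of 399: 3, 7, 19. Count integers ≤ 3584 divisible by none of them.
By inclusion–exclusion: 3584 − ⌊3584/3⌋ − ⌊3584/7⌋ − ⌊3584/19⌋ + ⌊3584/21⌋ + ⌊3584/57⌋ + ⌊3584/133⌋ − ⌊3584/399⌋ = 1940.

1940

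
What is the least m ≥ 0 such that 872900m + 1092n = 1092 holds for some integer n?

gcd(872900, 1092) = 28 (Euclid: 872900 = 799·1092 + 392; 1092 = 2·392 + 308; 392 = 1·308 + 84; 308 = 3·84 + 56; 84 = 1·56 + 28; 56 = 2·28 + 0), and 28 | 1092.
Extended Euclid: 872900·(14) + 1092·(-11191) = 28. Scale by 39: m₀ = 546.
General solution m = m₀ + 39t; reducing mod 39 gives m = 0 (and n = 1).

0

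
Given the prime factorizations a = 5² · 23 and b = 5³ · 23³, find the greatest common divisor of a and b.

575

min exponent per shared prime: 5² · 23 = 575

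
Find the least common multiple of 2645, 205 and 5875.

127422875

2645 = 5 · 23²; 205 = 5 · 41; 5875 = 5³ · 47
lcm takes max exponent of each prime: 5³ · 23² · 41 · 47 = 127422875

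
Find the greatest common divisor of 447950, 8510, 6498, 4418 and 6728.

gcd(447950, 8510): 447950 = 52·8510 + 5430; 8510 = 1·5430 + 3080; 5430 = 1·3080 + 2350; 3080 = 1·2350 + 730; 2350 = 3·730 + 160; 730 = 4·160 + 90; 160 = 1·90 + 70; 90 = 1·70 + 20; 70 = 3·20 + 10; 20 = 2·10 + 0 → 10
gcd(10, 6498): 6498 = 649·10 + 8; 10 = 1·8 + 2; 8 = 4·2 + 0 → 2
gcd(2, 4418): 4418 = 2209·2 + 0 → 2
gcd(2, 6728): 6728 = 3364·2 + 0 → 2

2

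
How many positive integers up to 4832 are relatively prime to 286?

2027

286 = 2·11·13. Inclusion–exclusion on these primes:
4832 − ⌊4832/2⌋ − ⌊4832/11⌋ − ⌊4832/13⌋ + ⌊4832/22⌋ + ⌊4832/26⌋ + ⌊4832/143⌋ − ⌊4832/286⌋ = 2027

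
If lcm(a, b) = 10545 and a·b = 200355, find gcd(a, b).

From gcd × lcm = ab: gcd = 200355 / 10545 = 19.

19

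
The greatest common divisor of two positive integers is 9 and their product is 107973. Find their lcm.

gcd·lcm = product, so lcm = 107973/9 = 11997.

11997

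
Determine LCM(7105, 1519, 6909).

31055955

7105 = 5 · 7² · 29; 1519 = 7² · 31; 6909 = 3 · 7² · 47
lcm takes max exponent of each prime: 3 · 5 · 7² · 29 · 31 · 47 = 31055955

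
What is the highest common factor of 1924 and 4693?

13

Euclid: 4693 = 2·1924 + 845; 1924 = 2·845 + 234; 845 = 3·234 + 143; 234 = 1·143 + 91; 143 = 1·91 + 52; 91 = 1·52 + 39; 52 = 1·39 + 13; 39 = 3·13 + 0. Last nonzero remainder: 13.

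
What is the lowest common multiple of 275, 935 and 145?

lcm(275, 935) = 275·935/gcd = 257125/55 = 4675
lcm(4675, 145) = 4675·145/gcd = 677875/5 = 135575

135575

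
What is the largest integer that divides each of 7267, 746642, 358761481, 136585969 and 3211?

169

gcd(7267, 746642): 746642 = 102·7267 + 5408; 7267 = 1·5408 + 1859; 5408 = 2·1859 + 1690; 1859 = 1·1690 + 169; 1690 = 10·169 + 0 → 169
gcd(169, 358761481): 358761481 = 2122849·169 + 0 → 169
gcd(169, 136585969): 136585969 = 808201·169 + 0 → 169
gcd(169, 3211): 3211 = 19·169 + 0 → 169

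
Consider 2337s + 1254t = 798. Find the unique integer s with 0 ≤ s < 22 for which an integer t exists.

gcd(2337, 1254) = 57 (Euclid: 2337 = 1·1254 + 1083; 1254 = 1·1083 + 171; 1083 = 6·171 + 57; 171 = 3·57 + 0), and 57 | 798.
Extended Euclid: 2337·(7) + 1254·(-13) = 57. Scale by 14: s₀ = 98.
General solution s = s₀ + 22k; reducing mod 22 gives s = 10 (and t = -18).

10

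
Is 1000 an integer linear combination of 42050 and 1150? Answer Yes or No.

Yes

gcd(42050, 1150): 42050 = 36·1150 + 650; 1150 = 1·650 + 500; 650 = 1·500 + 150; 500 = 3·150 + 50; 150 = 3·50 + 0 → 50
50 divides 1000, so a solution exists.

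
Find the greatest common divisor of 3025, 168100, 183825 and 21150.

25

gcd(3025, 168100): 168100 = 55·3025 + 1725; 3025 = 1·1725 + 1300; 1725 = 1·1300 + 425; 1300 = 3·425 + 25; 425 = 17·25 + 0 → 25
gcd(25, 183825): 183825 = 7353·25 + 0 → 25
gcd(25, 21150): 21150 = 846·25 + 0 → 25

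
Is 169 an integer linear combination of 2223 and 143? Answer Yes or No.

gcd(2223, 143): 2223 = 15·143 + 78; 143 = 1·78 + 65; 78 = 1·65 + 13; 65 = 5·13 + 0 → 13
13 divides 169, so a solution exists.

Yes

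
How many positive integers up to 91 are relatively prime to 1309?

1309 = 7·11·17. Inclusion–exclusion on these primes:
91 − ⌊91/7⌋ − ⌊91/11⌋ − ⌊91/17⌋ + ⌊91/77⌋ + ⌊91/119⌋ + ⌊91/187⌋ − ⌊91/1309⌋ = 66

66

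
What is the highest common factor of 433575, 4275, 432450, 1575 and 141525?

225

gcd(433575, 4275): 433575 = 101·4275 + 1800; 4275 = 2·1800 + 675; 1800 = 2·675 + 450; 675 = 1·450 + 225; 450 = 2·225 + 0 → 225
gcd(225, 432450): 432450 = 1922·225 + 0 → 225
gcd(225, 1575): 1575 = 7·225 + 0 → 225
gcd(225, 141525): 141525 = 629·225 + 0 → 225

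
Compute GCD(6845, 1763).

6845 = 5 · 37²
1763 = 41 · 43
Common: 1 = 1

1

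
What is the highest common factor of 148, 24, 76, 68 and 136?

gcd(148, 24): 148 = 6·24 + 4; 24 = 6·4 + 0 → 4
gcd(4, 76): 76 = 19·4 + 0 → 4
gcd(4, 68): 68 = 17·4 + 0 → 4
gcd(4, 136): 136 = 34·4 + 0 → 4

4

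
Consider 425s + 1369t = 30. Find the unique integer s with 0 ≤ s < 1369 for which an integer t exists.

902

Reduce mod 1369: 425s ≡ 30 (mod 1369). With g = gcd(425, 1369) = 1 dividing 30, divide through: 425s ≡ 30 (mod 1369).
Since gcd(425, 1369) = 1, s ≡ 30·(425)⁻¹ ≡ 902 (mod 1369). Smallest non-negative: 902.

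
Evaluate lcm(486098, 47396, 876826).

486098 = 2 · 17² · 29²; 47396 = 2² · 17² · 41; 876826 = 2 · 17² · 37 · 41
lcm takes max exponent of each prime: 2² · 17² · 29² · 37 · 41 = 1474821332

1474821332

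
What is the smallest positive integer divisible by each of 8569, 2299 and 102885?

8569 = 11 · 19 · 41; 2299 = 11² · 19; 102885 = 3 · 5 · 19³
lcm takes max exponent of each prime: 3 · 5 · 11² · 19³ · 41 = 510412485

510412485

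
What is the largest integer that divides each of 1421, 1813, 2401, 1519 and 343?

49

1421 = 7² · 29; 1813 = 7² · 37; 2401 = 7⁴; 1519 = 7² · 31; 343 = 7³
gcd takes min exponent of each prime: 7² = 49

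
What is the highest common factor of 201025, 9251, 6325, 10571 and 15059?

gcd(201025, 9251): 201025 = 21·9251 + 6754; 9251 = 1·6754 + 2497; 6754 = 2·2497 + 1760; 2497 = 1·1760 + 737; 1760 = 2·737 + 286; 737 = 2·286 + 165; 286 = 1·165 + 121; 165 = 1·121 + 44; 121 = 2·44 + 33; 44 = 1·33 + 11; 33 = 3·11 + 0 → 11
gcd(11, 6325): 6325 = 575·11 + 0 → 11
gcd(11, 10571): 10571 = 961·11 + 0 → 11
gcd(11, 15059): 15059 = 1369·11 + 0 → 11

11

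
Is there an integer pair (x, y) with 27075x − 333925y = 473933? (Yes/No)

No

By Bézout, 27075x − 333925y = 473933 has integer solutions iff gcd(27075, 333925) | 473933.
Euclid: 333925 = 12·27075 + 9025; 27075 = 3·9025 + 0. gcd = 9025; 473933 mod 9025 = 4633. No.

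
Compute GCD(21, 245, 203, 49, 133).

21 = 3 · 7; 245 = 5 · 7²; 203 = 7 · 29; 49 = 7²; 133 = 7 · 19
gcd takes min exponent of each prime: 7 = 7

7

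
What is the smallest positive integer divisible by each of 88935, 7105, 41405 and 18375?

lcm(88935, 7105) = 88935·7105/gcd = 631883175/245 = 2579115
lcm(2579115, 41405) = 2579115·41405/gcd = 106788256575/245 = 435870435
lcm(435870435, 18375) = 435870435·18375/gcd = 8009119243125/735 = 10896760875

10896760875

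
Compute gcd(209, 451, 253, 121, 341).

11

gcd(209, 451): 451 = 2·209 + 33; 209 = 6·33 + 11; 33 = 3·11 + 0 → 11
gcd(11, 253): 253 = 23·11 + 0 → 11
gcd(11, 121): 121 = 11·11 + 0 → 11
gcd(11, 341): 341 = 31·11 + 0 → 11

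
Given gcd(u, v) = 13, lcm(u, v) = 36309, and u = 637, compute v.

Using uv = gcd(u,v)·lcm(u,v) = 13·36309 = 472017, we get v = 472017/637 = 741.

741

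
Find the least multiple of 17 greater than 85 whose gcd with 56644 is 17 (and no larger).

153

56644 = 17·3332. Any a with gcd(a, 56644) = 17 is a multiple of 17, say 17s, with s coprime to 3332.
Need s > 85/17, so s ≥ 6. First s ≥ 6 with gcd(s, 3332) = 1 is s = 9. Thus a = 17·9 = 153.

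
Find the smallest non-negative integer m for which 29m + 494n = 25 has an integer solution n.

69

gcd(29, 494) = 1 (Euclid: 494 = 17·29 + 1; 29 = 29·1 + 0), and 1 | 25.
Extended Euclid: 29·(-17) + 494·(1) = 1. Scale by 25: m₀ = -425.
General solution m = m₀ + 494t; reducing mod 494 gives m = 69 (and n = -4).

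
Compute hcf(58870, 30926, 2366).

58870 = 2 · 5 · 7 · 29²; 30926 = 2 · 7 · 47²; 2366 = 2 · 7 · 13²
gcd takes min exponent of each prime: 2 · 7 = 14

14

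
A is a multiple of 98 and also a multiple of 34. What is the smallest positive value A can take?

1666

98 = 2 · 7²; 34 = 2 · 17
max exponents: 2 · 7² · 17 = 1666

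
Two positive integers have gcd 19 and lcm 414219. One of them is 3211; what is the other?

p·q = gcd·lcm = 19·414219 = 7870161, so q = 7870161/3211 = 2451.

2451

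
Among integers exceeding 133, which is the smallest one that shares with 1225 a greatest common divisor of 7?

154

1225 = 7·175. Any x with gcd(x, 1225) = 7 is a multiple of 7, say 7s, with s coprime to 175.
Need s > 133/7, so s ≥ 20. First s ≥ 20 with gcd(s, 175) = 1 is s = 22. Thus x = 7·22 = 154.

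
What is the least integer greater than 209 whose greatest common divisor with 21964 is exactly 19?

247

gcd(x, 21964) = 19 forces 19 | x; write x = 19s. Then gcd(19s, 19·1156) = 19·gcd(s, 1156), so need gcd(s, 1156) = 1.
19s > 209 gives s ≥ 12. The least s ≥ 12 coprime to 1156 is 13, so x = 19·13 = 247.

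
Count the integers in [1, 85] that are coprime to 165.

Prime factors of 165: 3, 5, 11. Count integers ≤ 85 divisible by none of them.
By inclusion–exclusion: 85 − ⌊85/3⌋ − ⌊85/5⌋ − ⌊85/11⌋ + ⌊85/15⌋ + ⌊85/33⌋ + ⌊85/55⌋ − ⌊85/165⌋ = 41.

41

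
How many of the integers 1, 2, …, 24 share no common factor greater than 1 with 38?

38 = 2·19. Inclusion–exclusion on these primes:
24 − ⌊24/2⌋ − ⌊24/19⌋ + ⌊24/38⌋ = 11

11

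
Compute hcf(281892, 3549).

507

281892 = 2² · 3 · 13² · 139
3549 = 3 · 7 · 13²
Common: 3 · 13² = 507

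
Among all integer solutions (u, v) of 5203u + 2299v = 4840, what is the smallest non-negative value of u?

gcd(5203, 2299) = 121 (Euclid: 5203 = 2·2299 + 605; 2299 = 3·605 + 484; 605 = 1·484 + 121; 484 = 4·121 + 0), and 121 | 4840.
Extended Euclid: 5203·(4) + 2299·(-9) = 121. Scale by 40: u₀ = 160.
General solution u = u₀ + 19t; reducing mod 19 gives u = 8 (and v = -16).

8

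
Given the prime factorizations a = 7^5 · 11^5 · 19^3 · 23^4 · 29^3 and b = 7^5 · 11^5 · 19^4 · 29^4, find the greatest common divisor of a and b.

min exponent per shared prime: 7^5 · 11^5 · 19^3 · 29^3 = 452802089643995707

452802089643995707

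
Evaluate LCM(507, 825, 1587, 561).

1253849025

lcm(507, 825) = 507·825/gcd = 418275/3 = 139425
lcm(139425, 1587) = 139425·1587/gcd = 221267475/3 = 73755825
lcm(73755825, 561) = 73755825·561/gcd = 41377017825/33 = 1253849025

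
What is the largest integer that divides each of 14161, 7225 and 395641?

14161 = 7² · 17²; 7225 = 5² · 17²; 395641 = 17² · 37²
gcd takes min exponent of each prime: 17² = 289

289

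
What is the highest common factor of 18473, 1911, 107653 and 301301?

gcd(18473, 1911): 18473 = 9·1911 + 1274; 1911 = 1·1274 + 637; 1274 = 2·637 + 0 → 637
gcd(637, 107653): 107653 = 169·637 + 0 → 637
gcd(637, 301301): 301301 = 473·637 + 0 → 637

637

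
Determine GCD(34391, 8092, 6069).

2023

34391 = 7 · 17³; 8092 = 2² · 7 · 17²; 6069 = 3 · 7 · 17²
gcd takes min exponent of each prime: 7 · 17² = 2023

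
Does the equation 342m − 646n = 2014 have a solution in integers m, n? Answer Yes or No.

gcd(342, 646): 646 = 1·342 + 304; 342 = 1·304 + 38; 304 = 8·38 + 0 → 38
38 divides 2014, so a solution exists.

Yes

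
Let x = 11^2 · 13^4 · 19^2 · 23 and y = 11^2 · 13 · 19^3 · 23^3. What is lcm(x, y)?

max exponent per prime: 11^2 · 13^4 · 19^3 · 23^3 = 288405202607093

288405202607093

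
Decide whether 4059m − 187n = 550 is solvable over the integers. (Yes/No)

Yes

By Bézout, 4059m − 187n = 550 has integer solutions iff gcd(4059, 187) | 550.
Euclid: 4059 = 21·187 + 132; 187 = 1·132 + 55; 132 = 2·55 + 22; 55 = 2·22 + 11; 22 = 2·11 + 0. gcd = 11; 550 mod 11 = 0. Yes.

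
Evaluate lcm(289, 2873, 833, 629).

88548733

lcm(289, 2873) = 289·2873/gcd = 830297/17 = 48841
lcm(48841, 833) = 48841·833/gcd = 40684553/17 = 2393209
lcm(2393209, 629) = 2393209·629/gcd = 1505328461/17 = 88548733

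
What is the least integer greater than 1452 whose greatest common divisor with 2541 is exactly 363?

Multiples of 363 above 1452: 363·5, 363·6, … . Need the cofactor coprime to 2541/363 = 7.
Checking s = 5, 6, … the first with gcd(s, 7) = 1 is s = 5, giving 1815.

1815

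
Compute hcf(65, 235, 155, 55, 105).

gcd(65, 235): 235 = 3·65 + 40; 65 = 1·40 + 25; 40 = 1·25 + 15; 25 = 1·15 + 10; 15 = 1·10 + 5; 10 = 2·5 + 0 → 5
gcd(5, 155): 155 = 31·5 + 0 → 5
gcd(5, 55): 55 = 11·5 + 0 → 5
gcd(5, 105): 105 = 21·5 + 0 → 5

5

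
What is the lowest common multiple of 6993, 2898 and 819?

lcm(6993, 2898) = 6993·2898/gcd = 20265714/63 = 321678
lcm(321678, 819) = 321678·819/gcd = 263454282/63 = 4181814

4181814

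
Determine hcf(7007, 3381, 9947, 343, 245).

49

7007 = 7² · 11 · 13; 3381 = 3 · 7² · 23; 9947 = 7³ · 29; 343 = 7³; 245 = 5 · 7²
gcd takes min exponent of each prime: 7² = 49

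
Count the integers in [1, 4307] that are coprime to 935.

2949

935 = 5·11·17. Inclusion–exclusion on these primes:
4307 − ⌊4307/5⌋ − ⌊4307/11⌋ − ⌊4307/17⌋ + ⌊4307/55⌋ + ⌊4307/85⌋ + ⌊4307/187⌋ − ⌊4307/935⌋ = 2949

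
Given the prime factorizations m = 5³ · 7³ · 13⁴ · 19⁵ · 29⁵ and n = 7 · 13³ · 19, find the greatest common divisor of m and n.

min exponent per shared prime: 7 · 13³ · 19 = 292201

292201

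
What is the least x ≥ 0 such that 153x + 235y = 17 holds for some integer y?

Euclid: 235 = 1·153 + 82; 153 = 1·82 + 71; 82 = 1·71 + 11; 71 = 6·11 + 5; 11 = 2·5 + 1; 5 = 5·1 + 0 → gcd = 1; 17 = 1·17.
Back-substitution yields 153·(-43) + 235·(28) = 1, so one solution is x = -43·17 = -731, y = 28·17 = 476.
Solutions in x differ by 235/1 = 235; the one in [0, 235) is -731 mod 235 = 209.

209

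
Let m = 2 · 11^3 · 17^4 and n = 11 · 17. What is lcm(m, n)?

max exponent per prime: 2 · 11^3 · 17^4 = 222332902

222332902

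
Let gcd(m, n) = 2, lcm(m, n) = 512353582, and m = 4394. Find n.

233206

Using mn = gcd(m,n)·lcm(m,n) = 2·512353582 = 1024707164, we get n = 1024707164/4394 = 233206.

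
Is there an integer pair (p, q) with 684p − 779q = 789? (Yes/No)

By Bézout, 684p − 779q = 789 has integer solutions iff gcd(684, 779) | 789.
Euclid: 779 = 1·684 + 95; 684 = 7·95 + 19; 95 = 5·19 + 0. gcd = 19; 789 mod 19 = 10. No.

No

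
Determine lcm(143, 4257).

55341

gcd first: 4257 = 29·143 + 110; 143 = 1·110 + 33; 110 = 3·33 + 11; 33 = 3·11 + 0 → gcd = 11
lcm = 143·4257/gcd = 608751/11 = 55341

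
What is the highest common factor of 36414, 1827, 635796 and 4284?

36414 = 2 · 3² · 7 · 17²; 1827 = 3² · 7 · 29; 635796 = 2² · 3³ · 7 · 29²; 4284 = 2² · 3² · 7 · 17
gcd takes min exponent of each prime: 3² · 7 = 63

63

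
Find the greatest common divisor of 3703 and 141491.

7

3703 = 7 · 23²
141491 = 7 · 17 · 29 · 41
Common: 7 = 7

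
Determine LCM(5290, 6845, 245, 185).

354858490

5290 = 2 · 5 · 23²; 6845 = 5 · 37²; 245 = 5 · 7²; 185 = 5 · 37
lcm takes max exponent of each prime: 2 · 5 · 7² · 23² · 37² = 354858490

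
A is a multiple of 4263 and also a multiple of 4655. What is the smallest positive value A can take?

gcd first: 4655 = 1·4263 + 392; 4263 = 10·392 + 343; 392 = 1·343 + 49; 343 = 7·49 + 0 → gcd = 49
lcm = 4263·4655/gcd = 19844265/49 = 404985

404985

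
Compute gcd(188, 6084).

4

Euclid: 6084 = 32·188 + 68; 188 = 2·68 + 52; 68 = 1·52 + 16; 52 = 3·16 + 4; 16 = 4·4 + 0. Last nonzero remainder: 4.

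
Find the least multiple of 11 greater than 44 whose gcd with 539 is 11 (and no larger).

539 = 11·49. Any a with gcd(a, 539) = 11 is a multiple of 11, say 11s, with s coprime to 49.
Need s > 44/11, so s ≥ 5. First s ≥ 5 with gcd(s, 49) = 1 is s = 5. Thus a = 11·5 = 55.

55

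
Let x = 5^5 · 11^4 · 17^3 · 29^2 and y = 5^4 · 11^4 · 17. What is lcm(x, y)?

max exponent per prime: 5^5 · 11^4 · 17^3 · 29^2 = 189044271728125

189044271728125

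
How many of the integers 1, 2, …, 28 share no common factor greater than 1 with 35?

19

35 = 5·7. Inclusion–exclusion on these primes:
28 − ⌊28/5⌋ − ⌊28/7⌋ + ⌊28/35⌋ = 19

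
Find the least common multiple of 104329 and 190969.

104329 = 17² · 19²; 190969 = 19² · 23²
max exponents: 17² · 19² · 23² = 55190041

55190041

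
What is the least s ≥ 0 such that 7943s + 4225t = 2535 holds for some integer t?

20

Reduce mod 4225: 7943s ≡ 2535 (mod 4225). With g = gcd(7943, 4225) = 169 dividing 2535, divide through: 47s ≡ 15 (mod 25).
Since gcd(47, 25) = 1, s ≡ 15·(47)⁻¹ ≡ 20 (mod 25). Smallest non-negative: 20.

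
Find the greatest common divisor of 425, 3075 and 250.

gcd(425, 3075): 3075 = 7·425 + 100; 425 = 4·100 + 25; 100 = 4·25 + 0 → 25
gcd(25, 250): 250 = 10·25 + 0 → 25

25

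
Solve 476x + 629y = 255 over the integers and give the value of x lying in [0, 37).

23

Reduce mod 629: 476x ≡ 255 (mod 629). With g = gcd(476, 629) = 17 dividing 255, divide through: 28x ≡ 15 (mod 37).
Since gcd(28, 37) = 1, x ≡ 15·(28)⁻¹ ≡ 23 (mod 37). Smallest non-negative: 23.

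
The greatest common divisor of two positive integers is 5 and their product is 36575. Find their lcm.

Since gcd(m,n)·lcm(m,n) = mn, lcm = 36575/5 = 7315.

7315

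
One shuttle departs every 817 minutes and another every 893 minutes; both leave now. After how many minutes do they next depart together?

gcd first: 893 = 1·817 + 76; 817 = 10·76 + 57; 76 = 1·57 + 19; 57 = 3·19 + 0 → gcd = 19
lcm = 817·893/gcd = 729581/19 = 38399

38399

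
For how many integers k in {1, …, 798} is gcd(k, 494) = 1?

494 = 2·13·19. Inclusion–exclusion on these primes:
798 − ⌊798/2⌋ − ⌊798/13⌋ − ⌊798/19⌋ + ⌊798/26⌋ + ⌊798/38⌋ + ⌊798/247⌋ − ⌊798/494⌋ = 349

349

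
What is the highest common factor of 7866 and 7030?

7866 = 2 · 3² · 19 · 23
7030 = 2 · 5 · 19 · 37
Common: 2 · 19 = 38

38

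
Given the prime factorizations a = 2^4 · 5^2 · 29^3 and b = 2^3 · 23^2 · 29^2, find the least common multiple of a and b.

5160712400

max exponent per prime: 2^4 · 5^2 · 23^2 · 29^3 = 5160712400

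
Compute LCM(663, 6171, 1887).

2968251

663 = 3 · 13 · 17; 6171 = 3 · 11² · 17; 1887 = 3 · 17 · 37
lcm takes max exponent of each prime: 3 · 11² · 13 · 17 · 37 = 2968251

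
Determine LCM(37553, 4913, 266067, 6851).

1456437188583

37553 = 17 · 47²; 4913 = 17³; 266067 = 3² · 17 · 37 · 47; 6851 = 13 · 17 · 31
lcm takes max exponent of each prime: 3² · 13 · 17³ · 31 · 37 · 47² = 1456437188583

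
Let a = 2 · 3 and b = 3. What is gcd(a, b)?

min exponent per shared prime: 3 = 3

3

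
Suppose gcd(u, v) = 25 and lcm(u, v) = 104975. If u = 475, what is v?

u·v = gcd·lcm = 25·104975 = 2624375, so v = 2624375/475 = 5525.

5525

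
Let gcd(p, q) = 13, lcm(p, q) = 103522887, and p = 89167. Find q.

p·q = gcd·lcm = 13·103522887 = 1345797531, so q = 1345797531/89167 = 15093.

15093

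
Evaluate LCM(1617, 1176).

gcd first: 1617 = 1·1176 + 441; 1176 = 2·441 + 294; 441 = 1·294 + 147; 294 = 2·147 + 0 → gcd = 147
lcm = 1617·1176/gcd = 1901592/147 = 12936

12936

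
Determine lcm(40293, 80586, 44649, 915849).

2778685866

40293 = 3² · 11² · 37; 80586 = 2 · 3² · 11² · 37; 44649 = 3² · 11² · 41; 915849 = 3² · 11² · 29²
lcm takes max exponent of each prime: 2 · 3² · 11² · 29² · 37 · 41 = 2778685866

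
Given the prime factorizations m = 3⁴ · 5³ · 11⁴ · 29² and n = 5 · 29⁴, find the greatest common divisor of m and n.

min exponent per shared prime: 5 · 29² = 4205

4205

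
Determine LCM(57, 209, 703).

23199

57 = 3 · 19; 209 = 11 · 19; 703 = 19 · 37
lcm takes max exponent of each prime: 3 · 11 · 19 · 37 = 23199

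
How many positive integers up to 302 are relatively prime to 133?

246

Prime factors of 133: 7, 19. Count integers ≤ 302 divisible by none of them.
By inclusion–exclusion: 302 − ⌊302/7⌋ − ⌊302/19⌋ + ⌊302/133⌋ = 246.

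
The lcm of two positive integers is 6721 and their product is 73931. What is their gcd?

11

From gcd × lcm = pq: gcd = 73931 / 6721 = 11.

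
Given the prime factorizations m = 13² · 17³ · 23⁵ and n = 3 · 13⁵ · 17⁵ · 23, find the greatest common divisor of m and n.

min exponent per shared prime: 13² · 17³ · 23 = 19096831

19096831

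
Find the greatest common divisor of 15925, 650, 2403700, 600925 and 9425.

gcd(15925, 650): 15925 = 24·650 + 325; 650 = 2·325 + 0 → 325
gcd(325, 2403700): 2403700 = 7396·325 + 0 → 325
gcd(325, 600925): 600925 = 1849·325 + 0 → 325
gcd(325, 9425): 9425 = 29·325 + 0 → 325

325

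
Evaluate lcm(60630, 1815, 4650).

60630 = 2 · 3 · 5 · 43 · 47; 1815 = 3 · 5 · 11²; 4650 = 2 · 3 · 5² · 31
lcm takes max exponent of each prime: 2 · 3 · 5² · 11² · 31 · 43 · 47 = 1137115650

1137115650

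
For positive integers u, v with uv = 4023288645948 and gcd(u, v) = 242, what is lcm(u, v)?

For any two positive integers, gcd × lcm equals their product. Hence lcm = 4023288645948 / 242 = 16625159694.

16625159694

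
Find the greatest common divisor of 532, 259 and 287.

gcd(532, 259): 532 = 2·259 + 14; 259 = 18·14 + 7; 14 = 2·7 + 0 → 7
gcd(7, 287): 287 = 41·7 + 0 → 7

7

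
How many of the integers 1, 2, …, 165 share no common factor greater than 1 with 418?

418 = 2·11·19. Inclusion–exclusion on these primes:
165 − ⌊165/2⌋ − ⌊165/11⌋ − ⌊165/19⌋ + ⌊165/22⌋ + ⌊165/38⌋ + ⌊165/209⌋ − ⌊165/418⌋ = 71

71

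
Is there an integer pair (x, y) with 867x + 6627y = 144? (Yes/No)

Yes

gcd(867, 6627): 6627 = 7·867 + 558; 867 = 1·558 + 309; 558 = 1·309 + 249; 309 = 1·249 + 60; 249 = 4·60 + 9; 60 = 6·9 + 6; 9 = 1·6 + 3; 6 = 2·3 + 0 → 3
3 divides 144, so a solution exists.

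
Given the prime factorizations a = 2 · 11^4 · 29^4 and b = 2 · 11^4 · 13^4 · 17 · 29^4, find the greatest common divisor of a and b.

min exponent per shared prime: 2 · 11^4 · 29^4 = 20710602242

20710602242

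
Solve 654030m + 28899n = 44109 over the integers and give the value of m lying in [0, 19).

Euclid: 654030 = 22·28899 + 18252; 28899 = 1·18252 + 10647; 18252 = 1·10647 + 7605; 10647 = 1·7605 + 3042; 7605 = 2·3042 + 1521; 3042 = 2·1521 + 0 → gcd = 1521; 44109 = 1521·29.
Back-substitution yields 654030·(8) + 28899·(-181) = 1521, so one solution is m = 8·29 = 232, n = -181·29 = -5249.
Solutions in m differ by 28899/1521 = 19; the one in [0, 19) is 232 mod 19 = 4.

4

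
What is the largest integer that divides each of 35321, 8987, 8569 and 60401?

209

gcd(35321, 8987): 35321 = 3·8987 + 8360; 8987 = 1·8360 + 627; 8360 = 13·627 + 209; 627 = 3·209 + 0 → 209
gcd(209, 8569): 8569 = 41·209 + 0 → 209
gcd(209, 60401): 60401 = 289·209 + 0 → 209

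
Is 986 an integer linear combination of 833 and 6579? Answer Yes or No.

By Bézout, 833m + 6579n = 986 has integer solutions iff gcd(833, 6579) | 986.
Euclid: 6579 = 7·833 + 748; 833 = 1·748 + 85; 748 = 8·85 + 68; 85 = 1·68 + 17; 68 = 4·17 + 0. gcd = 17; 986 mod 17 = 0. Yes.

Yes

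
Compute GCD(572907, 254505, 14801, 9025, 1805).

572907 = 3 · 19² · 23²; 254505 = 3 · 5 · 19² · 47; 14801 = 19² · 41; 9025 = 5² · 19²; 1805 = 5 · 19²
gcd takes min exponent of each prime: 19² = 361

361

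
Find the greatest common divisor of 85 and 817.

85 = 5 · 17
817 = 19 · 43
Common: 1 = 1

1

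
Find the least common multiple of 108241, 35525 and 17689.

108241 = 7² · 47²; 35525 = 5² · 7² · 29; 17689 = 7² · 19²
lcm takes max exponent of each prime: 5² · 7² · 19² · 29 · 47² = 28329375725

28329375725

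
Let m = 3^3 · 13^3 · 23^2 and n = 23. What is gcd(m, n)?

min exponent per shared prime: 23 = 23

23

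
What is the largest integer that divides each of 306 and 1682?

2

306 = 2 · 3² · 17
1682 = 2 · 29²
Common: 2 = 2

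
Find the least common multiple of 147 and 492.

24108

gcd first: 492 = 3·147 + 51; 147 = 2·51 + 45; 51 = 1·45 + 6; 45 = 7·6 + 3; 6 = 2·3 + 0 → gcd = 3
lcm = 147·492/gcd = 72324/3 = 24108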